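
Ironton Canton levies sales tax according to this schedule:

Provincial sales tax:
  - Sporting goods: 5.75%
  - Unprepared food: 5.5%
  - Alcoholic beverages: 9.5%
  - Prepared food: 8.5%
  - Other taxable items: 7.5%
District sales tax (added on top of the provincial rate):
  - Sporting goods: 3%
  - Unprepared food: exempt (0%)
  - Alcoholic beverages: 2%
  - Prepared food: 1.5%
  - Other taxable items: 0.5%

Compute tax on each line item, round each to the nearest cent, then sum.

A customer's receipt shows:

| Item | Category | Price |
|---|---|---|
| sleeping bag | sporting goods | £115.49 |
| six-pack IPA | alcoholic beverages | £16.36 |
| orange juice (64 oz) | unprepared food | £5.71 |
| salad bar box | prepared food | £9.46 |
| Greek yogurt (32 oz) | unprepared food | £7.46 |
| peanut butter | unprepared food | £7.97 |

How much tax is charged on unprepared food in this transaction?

£1.16

Orange juice (64 oz) £5.71: unprepared food → 5.5% + 0% district = 5.5% → £0.31
Greek yogurt (32 oz) £7.46: unprepared food → 5.5% + 0% district = 5.5% → £0.41
Peanut butter £7.97: unprepared food → 5.5% + 0% district = 5.5% → £0.44
Tax on unprepared food = £0.31 + £0.41 + £0.44 = £1.16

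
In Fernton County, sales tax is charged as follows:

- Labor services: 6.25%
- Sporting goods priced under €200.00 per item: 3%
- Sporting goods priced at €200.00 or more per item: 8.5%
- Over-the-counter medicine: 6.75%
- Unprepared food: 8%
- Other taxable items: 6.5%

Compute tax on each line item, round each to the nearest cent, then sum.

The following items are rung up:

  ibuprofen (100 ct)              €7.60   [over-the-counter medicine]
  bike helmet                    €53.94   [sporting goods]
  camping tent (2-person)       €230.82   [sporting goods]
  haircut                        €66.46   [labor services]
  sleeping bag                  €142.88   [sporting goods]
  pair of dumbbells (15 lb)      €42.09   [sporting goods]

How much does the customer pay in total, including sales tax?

Ibuprofen (100 ct) €7.60: over-the-counter medicine → 6.75% → €0.51
Bike helmet €53.94: sporting goods, under €200.00 → 3% → €1.62
Camping tent (2-person) €230.82: sporting goods, €200.00 or more → 8.5% → €19.62
Haircut €66.46: labor services → 6.25% → €4.15
Sleeping bag €142.88: sporting goods, under €200.00 → 3% → €4.29
Pair of dumbbells (15 lb) €42.09: sporting goods, under €200.00 → 3% → €1.26
Subtotal = €543.79; tax = €31.45; total due = €575.24

€575.24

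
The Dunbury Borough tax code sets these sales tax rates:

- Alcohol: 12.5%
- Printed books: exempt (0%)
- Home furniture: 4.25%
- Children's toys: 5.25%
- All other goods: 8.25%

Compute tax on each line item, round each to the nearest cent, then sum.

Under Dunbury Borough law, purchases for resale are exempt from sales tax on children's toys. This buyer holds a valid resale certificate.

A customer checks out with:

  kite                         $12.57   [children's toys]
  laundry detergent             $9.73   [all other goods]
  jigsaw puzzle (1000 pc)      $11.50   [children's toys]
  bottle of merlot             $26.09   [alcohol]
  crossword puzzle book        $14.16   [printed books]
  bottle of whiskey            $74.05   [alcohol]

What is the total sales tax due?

Kite $12.57: children's toys, buyer-exempt → 0% → $0.00
Laundry detergent $9.73: all other goods → 8.25% → $0.80
Jigsaw puzzle (1000 pc) $11.50: children's toys, buyer-exempt → 0% → $0.00
Bottle of merlot $26.09: alcohol → 12.5% → $3.26
Crossword puzzle book $14.16: printed books → 0% → $0.00
Bottle of whiskey $74.05: alcohol → 12.5% → $9.26
Total tax = $0.80 + $3.26 + $9.26 = $13.32

$13.32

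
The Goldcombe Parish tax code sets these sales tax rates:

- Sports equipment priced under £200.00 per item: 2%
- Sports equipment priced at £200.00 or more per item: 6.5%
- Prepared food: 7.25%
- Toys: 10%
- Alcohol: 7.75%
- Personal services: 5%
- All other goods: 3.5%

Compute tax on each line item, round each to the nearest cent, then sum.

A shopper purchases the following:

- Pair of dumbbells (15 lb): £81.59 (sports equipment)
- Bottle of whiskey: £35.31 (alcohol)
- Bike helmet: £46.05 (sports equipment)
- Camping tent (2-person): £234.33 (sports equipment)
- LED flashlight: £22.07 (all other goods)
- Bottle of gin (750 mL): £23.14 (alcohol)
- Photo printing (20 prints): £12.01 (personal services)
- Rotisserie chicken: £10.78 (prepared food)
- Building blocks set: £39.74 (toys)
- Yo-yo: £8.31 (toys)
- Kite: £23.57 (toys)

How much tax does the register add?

£31.62

Pair of dumbbells (15 lb) £81.59: sports equipment, under £200.00 → 2% → £1.63
Bottle of whiskey £35.31: alcohol → 7.75% → £2.74
Bike helmet £46.05: sports equipment, under £200.00 → 2% → £0.92
Camping tent (2-person) £234.33: sports equipment, £200.00 or more → 6.5% → £15.23
LED flashlight £22.07: all other goods → 3.5% → £0.77
Bottle of gin (750 mL) £23.14: alcohol → 7.75% → £1.79
Photo printing (20 prints) £12.01: personal services → 5% → £0.60
Rotisserie chicken £10.78: prepared food → 7.25% → £0.78
Building blocks set £39.74: toys → 10% → £3.97
Yo-yo £8.31: toys → 10% → £0.83
Kite £23.57: toys → 10% → £2.36
Total tax = £1.63 + £2.74 + £0.92 + £15.23 + £0.77 + £1.79 + £0.60 + £0.78 + £3.97 + £0.83 + £2.36 = £31.62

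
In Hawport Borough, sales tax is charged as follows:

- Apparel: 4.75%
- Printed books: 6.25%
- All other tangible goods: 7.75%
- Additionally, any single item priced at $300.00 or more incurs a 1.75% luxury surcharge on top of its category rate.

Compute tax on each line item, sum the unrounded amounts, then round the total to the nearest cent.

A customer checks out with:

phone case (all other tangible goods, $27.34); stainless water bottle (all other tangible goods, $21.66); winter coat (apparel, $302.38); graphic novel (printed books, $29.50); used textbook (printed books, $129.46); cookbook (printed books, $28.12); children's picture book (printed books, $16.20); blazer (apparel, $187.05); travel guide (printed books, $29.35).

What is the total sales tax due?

Phone case $27.34: all other tangible goods → 7.75% → $2.11885
Stainless water bottle $21.66: all other tangible goods → 7.75% → $1.67865
Winter coat $302.38: apparel → 4.75% + 1.75% surcharge = 6.5% → $19.6547
Graphic novel $29.50: printed books → 6.25% → $1.84375
Used textbook $129.46: printed books → 6.25% → $8.09125
Cookbook $28.12: printed books → 6.25% → $1.7575
Children's picture book $16.20: printed books → 6.25% → $1.0125
Blazer $187.05: apparel → 4.75% → $8.884875
Travel guide $29.35: printed books → 6.25% → $1.834375
Unrounded tax sum = $46.87645 → $46.88

$46.88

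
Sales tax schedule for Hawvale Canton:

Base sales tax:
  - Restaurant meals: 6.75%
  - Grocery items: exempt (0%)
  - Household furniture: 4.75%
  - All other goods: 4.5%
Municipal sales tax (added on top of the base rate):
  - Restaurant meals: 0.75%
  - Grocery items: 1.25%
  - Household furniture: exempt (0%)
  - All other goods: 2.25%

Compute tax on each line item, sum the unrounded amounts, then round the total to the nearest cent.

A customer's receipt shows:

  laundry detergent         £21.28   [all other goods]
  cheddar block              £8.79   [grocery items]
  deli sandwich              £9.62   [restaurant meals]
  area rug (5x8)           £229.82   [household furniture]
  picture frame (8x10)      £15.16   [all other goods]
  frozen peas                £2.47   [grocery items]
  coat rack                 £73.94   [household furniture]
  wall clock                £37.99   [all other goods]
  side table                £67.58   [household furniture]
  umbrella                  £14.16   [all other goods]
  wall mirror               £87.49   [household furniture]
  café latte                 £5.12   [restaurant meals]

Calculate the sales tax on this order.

Laundry detergent £21.28: all other goods → 4.5% + 2.25% municipal = 6.75% → £1.4364
Cheddar block £8.79: grocery items → 0% + 1.25% municipal = 1.25% → £0.109875
Deli sandwich £9.62: restaurant meals → 6.75% + 0.75% municipal = 7.5% → £0.7215
Area rug (5x8) £229.82: household furniture → 4.75% + 0% municipal = 4.75% → £10.91645
Picture frame (8x10) £15.16: all other goods → 4.5% + 2.25% municipal = 6.75% → £1.0233
Frozen peas £2.47: grocery items → 0% + 1.25% municipal = 1.25% → £0.030875
Coat rack £73.94: household furniture → 4.75% + 0% municipal = 4.75% → £3.51215
Wall clock £37.99: all other goods → 4.5% + 2.25% municipal = 6.75% → £2.564325
Side table £67.58: household furniture → 4.75% + 0% municipal = 4.75% → £3.21005
Umbrella £14.16: all other goods → 4.5% + 2.25% municipal = 6.75% → £0.9558
Wall mirror £87.49: household furniture → 4.75% + 0% municipal = 4.75% → £4.155775
Café latte £5.12: restaurant meals → 6.75% + 0.75% municipal = 7.5% → £0.384
Unrounded tax sum = £29.0205 → £29.02

£29.02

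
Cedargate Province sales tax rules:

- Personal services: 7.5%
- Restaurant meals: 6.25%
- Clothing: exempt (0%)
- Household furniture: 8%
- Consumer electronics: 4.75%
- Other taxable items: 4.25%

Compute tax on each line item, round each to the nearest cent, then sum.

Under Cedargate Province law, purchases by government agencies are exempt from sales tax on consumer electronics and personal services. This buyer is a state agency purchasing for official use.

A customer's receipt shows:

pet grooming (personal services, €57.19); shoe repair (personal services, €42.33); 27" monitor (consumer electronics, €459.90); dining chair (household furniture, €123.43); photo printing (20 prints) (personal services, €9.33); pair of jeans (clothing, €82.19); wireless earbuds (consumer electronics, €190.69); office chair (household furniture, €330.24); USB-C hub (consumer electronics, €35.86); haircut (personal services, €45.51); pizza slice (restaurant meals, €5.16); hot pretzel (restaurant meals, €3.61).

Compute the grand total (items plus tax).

€1422.28

Pet grooming €57.19: personal services, buyer-exempt → 0% → €0.00
Shoe repair €42.33: personal services, buyer-exempt → 0% → €0.00
27" monitor €459.90: consumer electronics, buyer-exempt → 0% → €0.00
Dining chair €123.43: household furniture → 8% → €9.87
Photo printing (20 prints) €9.33: personal services, buyer-exempt → 0% → €0.00
Pair of jeans €82.19: clothing → 0% → €0.00
Wireless earbuds €190.69: consumer electronics, buyer-exempt → 0% → €0.00
Office chair €330.24: household furniture → 8% → €26.42
USB-C hub €35.86: consumer electronics, buyer-exempt → 0% → €0.00
Haircut €45.51: personal services, buyer-exempt → 0% → €0.00
Pizza slice €5.16: restaurant meals → 6.25% → €0.32
Hot pretzel €3.61: restaurant meals → 6.25% → €0.23
Subtotal = €1385.44; tax = €36.84; total due = €1422.28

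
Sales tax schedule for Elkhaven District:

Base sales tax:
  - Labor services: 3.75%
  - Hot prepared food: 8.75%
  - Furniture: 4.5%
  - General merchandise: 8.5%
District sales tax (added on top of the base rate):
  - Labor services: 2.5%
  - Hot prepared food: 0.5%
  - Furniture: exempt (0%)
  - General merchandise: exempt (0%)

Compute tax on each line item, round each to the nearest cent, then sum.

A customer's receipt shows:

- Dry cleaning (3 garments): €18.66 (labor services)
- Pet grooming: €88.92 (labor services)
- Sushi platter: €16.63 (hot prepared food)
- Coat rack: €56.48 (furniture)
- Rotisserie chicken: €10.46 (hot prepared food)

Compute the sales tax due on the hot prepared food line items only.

€2.51

Sushi platter €16.63: hot prepared food → 8.75% + 0.5% district = 9.25% → €1.54
Rotisserie chicken €10.46: hot prepared food → 8.75% + 0.5% district = 9.25% → €0.97
Tax on hot prepared food = €1.54 + €0.97 = €2.51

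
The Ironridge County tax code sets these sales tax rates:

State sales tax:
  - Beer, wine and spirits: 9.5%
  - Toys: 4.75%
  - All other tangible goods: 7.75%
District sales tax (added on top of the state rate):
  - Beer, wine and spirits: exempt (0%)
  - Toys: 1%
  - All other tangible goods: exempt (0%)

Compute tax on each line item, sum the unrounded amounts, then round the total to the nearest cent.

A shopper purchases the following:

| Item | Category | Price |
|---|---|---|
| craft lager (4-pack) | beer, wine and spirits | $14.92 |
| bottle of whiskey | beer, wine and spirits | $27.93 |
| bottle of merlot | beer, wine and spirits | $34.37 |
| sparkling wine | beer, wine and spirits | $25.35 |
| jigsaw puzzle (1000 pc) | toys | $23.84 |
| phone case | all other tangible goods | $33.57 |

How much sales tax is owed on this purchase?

$13.72

Craft lager (4-pack) $14.92: beer, wine and spirits → 9.5% + 0% district = 9.5% → $1.4174
Bottle of whiskey $27.93: beer, wine and spirits → 9.5% + 0% district = 9.5% → $2.65335
Bottle of merlot $34.37: beer, wine and spirits → 9.5% + 0% district = 9.5% → $3.26515
Sparkling wine $25.35: beer, wine and spirits → 9.5% + 0% district = 9.5% → $2.40825
Jigsaw puzzle (1000 pc) $23.84: toys → 4.75% + 1% district = 5.75% → $1.3708
Phone case $33.57: all other tangible goods → 7.75% + 0% district = 7.75% → $2.601675
Unrounded tax sum = $13.716625 → $13.72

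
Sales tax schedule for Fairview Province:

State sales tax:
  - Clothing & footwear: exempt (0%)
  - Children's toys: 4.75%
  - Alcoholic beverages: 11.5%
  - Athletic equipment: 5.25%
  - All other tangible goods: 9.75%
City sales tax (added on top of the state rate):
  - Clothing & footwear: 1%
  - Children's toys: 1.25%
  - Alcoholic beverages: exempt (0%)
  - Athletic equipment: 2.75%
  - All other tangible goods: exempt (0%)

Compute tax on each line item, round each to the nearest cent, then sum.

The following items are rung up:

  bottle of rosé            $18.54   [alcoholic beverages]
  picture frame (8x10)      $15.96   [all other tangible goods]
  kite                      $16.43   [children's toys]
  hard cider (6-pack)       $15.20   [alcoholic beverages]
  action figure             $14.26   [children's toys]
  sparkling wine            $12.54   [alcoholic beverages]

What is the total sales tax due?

$8.73

Bottle of rosé $18.54: alcoholic beverages → 11.5% + 0% city = 11.5% → $2.13
Picture frame (8x10) $15.96: all other tangible goods → 9.75% + 0% city = 9.75% → $1.56
Kite $16.43: children's toys → 4.75% + 1.25% city = 6% → $0.99
Hard cider (6-pack) $15.20: alcoholic beverages → 11.5% + 0% city = 11.5% → $1.75
Action figure $14.26: children's toys → 4.75% + 1.25% city = 6% → $0.86
Sparkling wine $12.54: alcoholic beverages → 11.5% + 0% city = 11.5% → $1.44
Total tax = $2.13 + $1.56 + $0.99 + $1.75 + $0.86 + $1.44 = $8.73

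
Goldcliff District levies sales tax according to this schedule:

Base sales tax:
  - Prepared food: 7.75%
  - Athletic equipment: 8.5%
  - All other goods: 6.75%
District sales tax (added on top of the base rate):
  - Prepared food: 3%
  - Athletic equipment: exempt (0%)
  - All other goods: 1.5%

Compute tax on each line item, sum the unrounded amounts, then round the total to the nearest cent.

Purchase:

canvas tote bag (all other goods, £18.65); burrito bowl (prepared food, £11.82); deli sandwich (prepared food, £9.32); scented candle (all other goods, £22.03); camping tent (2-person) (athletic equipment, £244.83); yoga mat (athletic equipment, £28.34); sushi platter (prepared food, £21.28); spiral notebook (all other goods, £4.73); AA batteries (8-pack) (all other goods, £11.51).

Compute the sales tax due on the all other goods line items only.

£4.70

Canvas tote bag £18.65: all other goods → 6.75% + 1.5% district = 8.25% → £1.538625
Scented candle £22.03: all other goods → 6.75% + 1.5% district = 8.25% → £1.817475
Spiral notebook £4.73: all other goods → 6.75% + 1.5% district = 8.25% → £0.390225
AA batteries (8-pack) £11.51: all other goods → 6.75% + 1.5% district = 8.25% → £0.949575
Tax on all other goods: unrounded sum = £4.6959 → £4.70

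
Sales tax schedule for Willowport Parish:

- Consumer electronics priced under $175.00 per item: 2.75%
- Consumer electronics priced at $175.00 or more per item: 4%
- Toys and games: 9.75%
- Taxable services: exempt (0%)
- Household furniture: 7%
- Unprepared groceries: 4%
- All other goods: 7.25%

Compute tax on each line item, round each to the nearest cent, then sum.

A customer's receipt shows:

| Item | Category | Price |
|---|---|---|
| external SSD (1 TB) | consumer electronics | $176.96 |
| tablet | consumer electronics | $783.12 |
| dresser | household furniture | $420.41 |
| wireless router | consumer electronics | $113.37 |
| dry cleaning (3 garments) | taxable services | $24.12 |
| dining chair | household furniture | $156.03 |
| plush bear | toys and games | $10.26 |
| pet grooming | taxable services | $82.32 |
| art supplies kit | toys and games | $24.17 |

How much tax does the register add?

$85.23

External SSD (1 TB) $176.96: consumer electronics, $175.00 or more → 4% → $7.08
Tablet $783.12: consumer electronics, $175.00 or more → 4% → $31.32
Dresser $420.41: household furniture → 7% → $29.43
Wireless router $113.37: consumer electronics, under $175.00 → 2.75% → $3.12
Dry cleaning (3 garments) $24.12: taxable services → 0% → $0.00
Dining chair $156.03: household furniture → 7% → $10.92
Plush bear $10.26: toys and games → 9.75% → $1.00
Pet grooming $82.32: taxable services → 0% → $0.00
Art supplies kit $24.17: toys and games → 9.75% → $2.36
Total tax = $7.08 + $31.32 + $29.43 + $3.12 + $10.92 + $1.00 + $2.36 = $85.23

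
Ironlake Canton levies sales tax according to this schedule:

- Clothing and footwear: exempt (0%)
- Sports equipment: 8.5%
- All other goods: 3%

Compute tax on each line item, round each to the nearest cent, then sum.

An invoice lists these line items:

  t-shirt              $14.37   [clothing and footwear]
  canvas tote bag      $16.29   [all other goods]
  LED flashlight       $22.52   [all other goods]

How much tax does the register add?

$1.17

T-shirt $14.37: clothing and footwear → 0% → $0.00
Canvas tote bag $16.29: all other goods → 3% → $0.49
LED flashlight $22.52: all other goods → 3% → $0.68
Total tax = $0.49 + $0.68 = $1.17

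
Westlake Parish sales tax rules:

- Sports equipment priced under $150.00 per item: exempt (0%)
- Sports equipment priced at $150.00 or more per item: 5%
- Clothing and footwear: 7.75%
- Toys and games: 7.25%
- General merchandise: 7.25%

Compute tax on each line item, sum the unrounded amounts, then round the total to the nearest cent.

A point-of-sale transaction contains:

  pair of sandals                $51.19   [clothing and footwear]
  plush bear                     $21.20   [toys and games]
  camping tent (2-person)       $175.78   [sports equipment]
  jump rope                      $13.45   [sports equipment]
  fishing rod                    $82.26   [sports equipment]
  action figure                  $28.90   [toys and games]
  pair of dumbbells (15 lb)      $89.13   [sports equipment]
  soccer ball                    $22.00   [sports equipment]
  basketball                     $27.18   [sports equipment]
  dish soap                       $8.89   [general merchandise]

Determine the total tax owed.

$17.03

Pair of sandals $51.19: clothing and footwear → 7.75% → $3.967225
Plush bear $21.20: toys and games → 7.25% → $1.537
Camping tent (2-person) $175.78: sports equipment, $150.00 or more → 5% → $8.789
Jump rope $13.45: sports equipment, under $150.00 → 0% → $0.00
Fishing rod $82.26: sports equipment, under $150.00 → 0% → $0.00
Action figure $28.90: toys and games → 7.25% → $2.09525
Pair of dumbbells (15 lb) $89.13: sports equipment, under $150.00 → 0% → $0.00
Soccer ball $22.00: sports equipment, under $150.00 → 0% → $0.00
Basketball $27.18: sports equipment, under $150.00 → 0% → $0.00
Dish soap $8.89: general merchandise → 7.25% → $0.644525
Unrounded tax sum = $17.033 → $17.03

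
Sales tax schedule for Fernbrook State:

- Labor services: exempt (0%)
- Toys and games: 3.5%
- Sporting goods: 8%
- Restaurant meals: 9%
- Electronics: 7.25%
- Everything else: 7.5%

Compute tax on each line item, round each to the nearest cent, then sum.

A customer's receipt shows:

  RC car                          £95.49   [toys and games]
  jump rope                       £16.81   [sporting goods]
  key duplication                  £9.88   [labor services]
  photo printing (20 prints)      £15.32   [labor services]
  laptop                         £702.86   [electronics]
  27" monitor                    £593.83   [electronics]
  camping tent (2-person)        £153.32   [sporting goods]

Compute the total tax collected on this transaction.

RC car £95.49: toys and games → 3.5% → £3.34
Jump rope £16.81: sporting goods → 8% → £1.34
Key duplication £9.88: labor services → 0% → £0.00
Photo printing (20 prints) £15.32: labor services → 0% → £0.00
Laptop £702.86: electronics → 7.25% → £50.96
27" monitor £593.83: electronics → 7.25% → £43.05
Camping tent (2-person) £153.32: sporting goods → 8% → £12.27
Total tax = £3.34 + £1.34 + £50.96 + £43.05 + £12.27 = £110.96

£110.96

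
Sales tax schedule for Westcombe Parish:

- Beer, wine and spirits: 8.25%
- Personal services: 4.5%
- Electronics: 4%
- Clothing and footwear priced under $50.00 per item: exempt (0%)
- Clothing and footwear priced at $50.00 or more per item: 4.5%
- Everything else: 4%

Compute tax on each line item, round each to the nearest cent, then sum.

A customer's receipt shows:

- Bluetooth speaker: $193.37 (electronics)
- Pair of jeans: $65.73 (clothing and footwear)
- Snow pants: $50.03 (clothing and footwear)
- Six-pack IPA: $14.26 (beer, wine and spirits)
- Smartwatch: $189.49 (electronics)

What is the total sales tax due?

$21.70

Bluetooth speaker $193.37: electronics → 4% → $7.73
Pair of jeans $65.73: clothing and footwear, $50.00 or more → 4.5% → $2.96
Snow pants $50.03: clothing and footwear, $50.00 or more → 4.5% → $2.25
Six-pack IPA $14.26: beer, wine and spirits → 8.25% → $1.18
Smartwatch $189.49: electronics → 4% → $7.58
Total tax = $7.73 + $2.96 + $2.25 + $1.18 + $7.58 = $21.70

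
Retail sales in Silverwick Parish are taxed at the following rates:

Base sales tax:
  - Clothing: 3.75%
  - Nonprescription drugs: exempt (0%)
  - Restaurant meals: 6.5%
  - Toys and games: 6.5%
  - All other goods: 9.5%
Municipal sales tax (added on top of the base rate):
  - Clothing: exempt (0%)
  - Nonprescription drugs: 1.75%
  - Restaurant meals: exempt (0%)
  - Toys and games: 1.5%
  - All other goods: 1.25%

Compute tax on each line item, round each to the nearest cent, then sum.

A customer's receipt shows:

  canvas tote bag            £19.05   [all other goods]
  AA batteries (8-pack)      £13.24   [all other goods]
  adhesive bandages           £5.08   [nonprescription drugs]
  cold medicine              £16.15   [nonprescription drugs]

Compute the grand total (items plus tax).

Canvas tote bag £19.05: all other goods → 9.5% + 1.25% municipal = 10.75% → £2.05
AA batteries (8-pack) £13.24: all other goods → 9.5% + 1.25% municipal = 10.75% → £1.42
Adhesive bandages £5.08: nonprescription drugs → 0% + 1.75% municipal = 1.75% → £0.09
Cold medicine £16.15: nonprescription drugs → 0% + 1.75% municipal = 1.75% → £0.28
Subtotal = £53.52; tax = £3.84; total due = £57.36

£57.36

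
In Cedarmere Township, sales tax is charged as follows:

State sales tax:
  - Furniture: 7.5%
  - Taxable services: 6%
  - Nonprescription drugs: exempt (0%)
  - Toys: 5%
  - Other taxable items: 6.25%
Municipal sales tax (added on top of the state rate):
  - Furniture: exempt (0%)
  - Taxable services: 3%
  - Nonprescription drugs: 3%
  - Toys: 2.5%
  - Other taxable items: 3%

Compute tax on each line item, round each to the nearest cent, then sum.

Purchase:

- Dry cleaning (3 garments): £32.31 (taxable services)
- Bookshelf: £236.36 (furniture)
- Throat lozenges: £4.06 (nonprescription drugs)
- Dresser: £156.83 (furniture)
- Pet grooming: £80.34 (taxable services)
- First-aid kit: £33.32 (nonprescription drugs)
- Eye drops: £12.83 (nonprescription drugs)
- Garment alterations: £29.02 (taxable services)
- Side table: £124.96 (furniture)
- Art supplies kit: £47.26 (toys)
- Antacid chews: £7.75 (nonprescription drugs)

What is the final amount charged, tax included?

Dry cleaning (3 garments) £32.31: taxable services → 6% + 3% municipal = 9% → £2.91
Bookshelf £236.36: furniture → 7.5% + 0% municipal = 7.5% → £17.73
Throat lozenges £4.06: nonprescription drugs → 0% + 3% municipal = 3% → £0.12
Dresser £156.83: furniture → 7.5% + 0% municipal = 7.5% → £11.76
Pet grooming £80.34: taxable services → 6% + 3% municipal = 9% → £7.23
First-aid kit £33.32: nonprescription drugs → 0% + 3% municipal = 3% → £1.00
Eye drops £12.83: nonprescription drugs → 0% + 3% municipal = 3% → £0.38
Garment alterations £29.02: taxable services → 6% + 3% municipal = 9% → £2.61
Side table £124.96: furniture → 7.5% + 0% municipal = 7.5% → £9.37
Art supplies kit £47.26: toys → 5% + 2.5% municipal = 7.5% → £3.54
Antacid chews £7.75: nonprescription drugs → 0% + 3% municipal = 3% → £0.23
Subtotal = £765.04; tax = £56.88; total due = £821.92

£821.92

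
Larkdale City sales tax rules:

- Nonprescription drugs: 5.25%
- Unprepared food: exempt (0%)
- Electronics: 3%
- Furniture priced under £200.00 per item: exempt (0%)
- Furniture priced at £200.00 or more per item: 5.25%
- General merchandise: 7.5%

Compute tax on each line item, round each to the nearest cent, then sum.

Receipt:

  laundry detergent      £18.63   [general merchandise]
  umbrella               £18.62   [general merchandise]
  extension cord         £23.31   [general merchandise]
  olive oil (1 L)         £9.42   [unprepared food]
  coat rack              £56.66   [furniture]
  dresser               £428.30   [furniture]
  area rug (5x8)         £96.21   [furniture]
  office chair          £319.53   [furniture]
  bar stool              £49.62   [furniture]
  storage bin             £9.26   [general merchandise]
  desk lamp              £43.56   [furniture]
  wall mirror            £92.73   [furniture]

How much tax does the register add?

£44.51

Laundry detergent £18.63: general merchandise → 7.5% → £1.40
Umbrella £18.62: general merchandise → 7.5% → £1.40
Extension cord £23.31: general merchandise → 7.5% → £1.75
Olive oil (1 L) £9.42: unprepared food → 0% → £0.00
Coat rack £56.66: furniture, under £200.00 → 0% → £0.00
Dresser £428.30: furniture, £200.00 or more → 5.25% → £22.49
Area rug (5x8) £96.21: furniture, under £200.00 → 0% → £0.00
Office chair £319.53: furniture, £200.00 or more → 5.25% → £16.78
Bar stool £49.62: furniture, under £200.00 → 0% → £0.00
Storage bin £9.26: general merchandise → 7.5% → £0.69
Desk lamp £43.56: furniture, under £200.00 → 0% → £0.00
Wall mirror £92.73: furniture, under £200.00 → 0% → £0.00
Total tax = £1.40 + £1.40 + £1.75 + £22.49 + £16.78 + £0.69 = £44.51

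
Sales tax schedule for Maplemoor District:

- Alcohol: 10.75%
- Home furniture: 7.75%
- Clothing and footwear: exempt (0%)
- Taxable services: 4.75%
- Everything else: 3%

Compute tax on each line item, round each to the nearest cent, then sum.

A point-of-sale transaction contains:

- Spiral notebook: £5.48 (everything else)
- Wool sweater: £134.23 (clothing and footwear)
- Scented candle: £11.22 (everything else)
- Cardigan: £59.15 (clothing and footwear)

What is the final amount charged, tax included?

£210.58

Spiral notebook £5.48: everything else → 3% → £0.16
Wool sweater £134.23: clothing and footwear → 0% → £0.00
Scented candle £11.22: everything else → 3% → £0.34
Cardigan £59.15: clothing and footwear → 0% → £0.00
Subtotal = £210.08; tax = £0.50; total due = £210.58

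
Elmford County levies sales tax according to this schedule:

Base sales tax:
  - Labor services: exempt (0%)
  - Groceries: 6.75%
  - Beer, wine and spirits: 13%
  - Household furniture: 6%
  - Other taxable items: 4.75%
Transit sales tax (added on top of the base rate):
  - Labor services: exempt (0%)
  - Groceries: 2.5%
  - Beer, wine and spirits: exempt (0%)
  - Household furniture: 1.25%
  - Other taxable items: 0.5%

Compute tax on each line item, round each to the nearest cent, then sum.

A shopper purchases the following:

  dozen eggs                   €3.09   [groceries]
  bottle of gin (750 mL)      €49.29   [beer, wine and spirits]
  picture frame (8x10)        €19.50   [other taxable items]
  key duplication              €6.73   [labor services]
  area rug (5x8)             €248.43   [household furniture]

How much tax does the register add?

€25.73

Dozen eggs €3.09: groceries → 6.75% + 2.5% transit = 9.25% → €0.29
Bottle of gin (750 mL) €49.29: beer, wine and spirits → 13% + 0% transit = 13% → €6.41
Picture frame (8x10) €19.50: other taxable items → 4.75% + 0.5% transit = 5.25% → €1.02
Key duplication €6.73: labor services → 0% + 0% transit = 0% → €0.00
Area rug (5x8) €248.43: household furniture → 6% + 1.25% transit = 7.25% → €18.01
Total tax = €0.29 + €6.41 + €1.02 + €18.01 = €25.73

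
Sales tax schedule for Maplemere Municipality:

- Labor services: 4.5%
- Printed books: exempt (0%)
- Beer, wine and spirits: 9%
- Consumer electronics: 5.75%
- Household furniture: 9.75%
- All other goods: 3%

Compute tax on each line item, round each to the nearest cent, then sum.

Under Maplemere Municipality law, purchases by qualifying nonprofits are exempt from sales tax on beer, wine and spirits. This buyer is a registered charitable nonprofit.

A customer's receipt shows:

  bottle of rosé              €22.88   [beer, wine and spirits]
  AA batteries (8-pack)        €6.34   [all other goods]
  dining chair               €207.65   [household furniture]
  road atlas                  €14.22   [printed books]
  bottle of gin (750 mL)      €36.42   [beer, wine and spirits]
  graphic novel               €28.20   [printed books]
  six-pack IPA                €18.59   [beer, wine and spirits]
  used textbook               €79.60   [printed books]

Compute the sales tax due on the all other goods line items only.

€0.19

AA batteries (8-pack) €6.34: all other goods → 3% → €0.19
Tax on all other goods = €0.19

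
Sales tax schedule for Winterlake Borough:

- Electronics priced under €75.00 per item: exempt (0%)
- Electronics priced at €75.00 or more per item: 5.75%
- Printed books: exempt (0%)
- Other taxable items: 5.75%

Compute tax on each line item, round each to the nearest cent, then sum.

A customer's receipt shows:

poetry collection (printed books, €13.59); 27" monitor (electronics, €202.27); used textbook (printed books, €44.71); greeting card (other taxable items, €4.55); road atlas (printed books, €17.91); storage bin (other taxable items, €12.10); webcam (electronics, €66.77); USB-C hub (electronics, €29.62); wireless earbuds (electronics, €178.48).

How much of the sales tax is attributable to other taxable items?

Greeting card €4.55: other taxable items → 5.75% → €0.26
Storage bin €12.10: other taxable items → 5.75% → €0.70
Tax on other taxable items = €0.26 + €0.70 = €0.96

€0.96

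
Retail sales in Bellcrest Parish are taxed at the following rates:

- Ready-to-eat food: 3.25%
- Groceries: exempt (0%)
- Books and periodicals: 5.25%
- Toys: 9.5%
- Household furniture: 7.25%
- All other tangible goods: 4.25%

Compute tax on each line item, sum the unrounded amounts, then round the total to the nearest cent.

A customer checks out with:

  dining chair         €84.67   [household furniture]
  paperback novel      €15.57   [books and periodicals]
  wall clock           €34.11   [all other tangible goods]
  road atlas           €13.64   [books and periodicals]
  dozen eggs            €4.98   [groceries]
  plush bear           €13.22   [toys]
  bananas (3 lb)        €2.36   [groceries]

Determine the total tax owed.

€10.38

Dining chair €84.67: household furniture → 7.25% → €6.138575
Paperback novel €15.57: books and periodicals → 5.25% → €0.817425
Wall clock €34.11: all other tangible goods → 4.25% → €1.449675
Road atlas €13.64: books and periodicals → 5.25% → €0.7161
Dozen eggs €4.98: groceries → 0% → €0.00
Plush bear €13.22: toys → 9.5% → €1.2559
Bananas (3 lb) €2.36: groceries → 0% → €0.00
Unrounded tax sum = €10.377675 → €10.38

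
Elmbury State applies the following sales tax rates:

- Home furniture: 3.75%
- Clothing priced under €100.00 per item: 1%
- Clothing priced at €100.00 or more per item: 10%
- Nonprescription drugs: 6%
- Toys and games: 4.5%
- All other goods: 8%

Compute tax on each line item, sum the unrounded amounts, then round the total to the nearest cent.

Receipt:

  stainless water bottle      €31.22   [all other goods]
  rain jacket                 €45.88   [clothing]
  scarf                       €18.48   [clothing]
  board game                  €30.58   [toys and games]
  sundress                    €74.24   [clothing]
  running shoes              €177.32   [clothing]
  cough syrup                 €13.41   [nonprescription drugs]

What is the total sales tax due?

Stainless water bottle €31.22: all other goods → 8% → €2.4976
Rain jacket €45.88: clothing, under €100.00 → 1% → €0.4588
Scarf €18.48: clothing, under €100.00 → 1% → €0.1848
Board game €30.58: toys and games → 4.5% → €1.3761
Sundress €74.24: clothing, under €100.00 → 1% → €0.7424
Running shoes €177.32: clothing, €100.00 or more → 10% → €17.732
Cough syrup €13.41: nonprescription drugs → 6% → €0.8046
Unrounded tax sum = €23.7963 → €23.80

€23.80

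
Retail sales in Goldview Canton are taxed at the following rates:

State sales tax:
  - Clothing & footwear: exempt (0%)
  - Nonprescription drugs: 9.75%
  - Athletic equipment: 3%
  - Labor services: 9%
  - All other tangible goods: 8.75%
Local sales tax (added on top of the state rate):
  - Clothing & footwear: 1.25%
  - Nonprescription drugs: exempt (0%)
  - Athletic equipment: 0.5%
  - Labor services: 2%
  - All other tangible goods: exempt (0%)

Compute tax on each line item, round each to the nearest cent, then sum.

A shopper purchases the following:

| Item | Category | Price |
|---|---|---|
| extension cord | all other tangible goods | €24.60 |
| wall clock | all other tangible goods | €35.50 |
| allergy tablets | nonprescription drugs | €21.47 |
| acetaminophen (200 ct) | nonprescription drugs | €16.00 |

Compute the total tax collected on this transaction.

Extension cord €24.60: all other tangible goods → 8.75% + 0% local = 8.75% → €2.15
Wall clock €35.50: all other tangible goods → 8.75% + 0% local = 8.75% → €3.11
Allergy tablets €21.47: nonprescription drugs → 9.75% + 0% local = 9.75% → €2.09
Acetaminophen (200 ct) €16.00: nonprescription drugs → 9.75% + 0% local = 9.75% → €1.56
Total tax = €2.15 + €3.11 + €2.09 + €1.56 = €8.91

€8.91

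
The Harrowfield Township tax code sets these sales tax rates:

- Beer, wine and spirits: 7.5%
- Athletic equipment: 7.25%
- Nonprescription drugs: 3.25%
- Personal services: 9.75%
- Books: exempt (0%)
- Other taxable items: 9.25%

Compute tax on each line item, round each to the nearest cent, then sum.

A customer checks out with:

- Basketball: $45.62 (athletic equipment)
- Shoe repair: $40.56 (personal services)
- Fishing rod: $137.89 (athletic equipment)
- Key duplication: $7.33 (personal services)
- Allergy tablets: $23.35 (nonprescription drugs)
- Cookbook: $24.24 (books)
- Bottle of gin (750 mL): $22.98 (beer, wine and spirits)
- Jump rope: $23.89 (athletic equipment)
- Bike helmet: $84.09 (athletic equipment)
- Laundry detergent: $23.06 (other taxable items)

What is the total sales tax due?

Basketball $45.62: athletic equipment → 7.25% → $3.31
Shoe repair $40.56: personal services → 9.75% → $3.95
Fishing rod $137.89: athletic equipment → 7.25% → $10.00
Key duplication $7.33: personal services → 9.75% → $0.71
Allergy tablets $23.35: nonprescription drugs → 3.25% → $0.76
Cookbook $24.24: books → 0% → $0.00
Bottle of gin (750 mL) $22.98: beer, wine and spirits → 7.5% → $1.72
Jump rope $23.89: athletic equipment → 7.25% → $1.73
Bike helmet $84.09: athletic equipment → 7.25% → $6.10
Laundry detergent $23.06: other taxable items → 9.25% → $2.13
Total tax = $3.31 + $3.95 + $10.00 + $0.71 + $0.76 + $1.72 + $1.73 + $6.10 + $2.13 = $30.41

$30.41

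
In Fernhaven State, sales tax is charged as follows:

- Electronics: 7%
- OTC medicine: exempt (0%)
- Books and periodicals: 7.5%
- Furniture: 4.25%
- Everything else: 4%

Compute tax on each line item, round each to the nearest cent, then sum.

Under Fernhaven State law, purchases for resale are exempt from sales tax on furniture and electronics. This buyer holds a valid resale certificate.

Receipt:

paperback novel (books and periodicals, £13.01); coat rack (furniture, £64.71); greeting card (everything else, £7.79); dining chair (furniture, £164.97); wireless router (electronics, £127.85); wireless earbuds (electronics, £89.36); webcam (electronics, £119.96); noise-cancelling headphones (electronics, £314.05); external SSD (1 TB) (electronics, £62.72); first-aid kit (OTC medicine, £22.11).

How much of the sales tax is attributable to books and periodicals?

£0.98

Paperback novel £13.01: books and periodicals → 7.5% → £0.98
Tax on books and periodicals = £0.98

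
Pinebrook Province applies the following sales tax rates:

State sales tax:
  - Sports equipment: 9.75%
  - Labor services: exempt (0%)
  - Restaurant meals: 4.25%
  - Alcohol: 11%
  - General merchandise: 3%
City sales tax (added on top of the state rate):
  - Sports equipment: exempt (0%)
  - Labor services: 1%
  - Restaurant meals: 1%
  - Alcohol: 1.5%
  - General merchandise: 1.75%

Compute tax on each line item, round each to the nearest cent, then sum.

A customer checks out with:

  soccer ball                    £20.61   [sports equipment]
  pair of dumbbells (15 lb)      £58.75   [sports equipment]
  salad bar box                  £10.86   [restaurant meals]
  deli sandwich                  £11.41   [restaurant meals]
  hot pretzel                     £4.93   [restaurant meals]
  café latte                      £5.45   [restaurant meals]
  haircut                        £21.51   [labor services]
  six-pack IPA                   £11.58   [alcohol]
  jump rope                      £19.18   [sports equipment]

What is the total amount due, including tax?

£177.28

Soccer ball £20.61: sports equipment → 9.75% + 0% city = 9.75% → £2.01
Pair of dumbbells (15 lb) £58.75: sports equipment → 9.75% + 0% city = 9.75% → £5.73
Salad bar box £10.86: restaurant meals → 4.25% + 1% city = 5.25% → £0.57
Deli sandwich £11.41: restaurant meals → 4.25% + 1% city = 5.25% → £0.60
Hot pretzel £4.93: restaurant meals → 4.25% + 1% city = 5.25% → £0.26
Café latte £5.45: restaurant meals → 4.25% + 1% city = 5.25% → £0.29
Haircut £21.51: labor services → 0% + 1% city = 1% → £0.22
Six-pack IPA £11.58: alcohol → 11% + 1.5% city = 12.5% → £1.45
Jump rope £19.18: sports equipment → 9.75% + 0% city = 9.75% → £1.87
Subtotal = £164.28; tax = £13.00; total due = £177.28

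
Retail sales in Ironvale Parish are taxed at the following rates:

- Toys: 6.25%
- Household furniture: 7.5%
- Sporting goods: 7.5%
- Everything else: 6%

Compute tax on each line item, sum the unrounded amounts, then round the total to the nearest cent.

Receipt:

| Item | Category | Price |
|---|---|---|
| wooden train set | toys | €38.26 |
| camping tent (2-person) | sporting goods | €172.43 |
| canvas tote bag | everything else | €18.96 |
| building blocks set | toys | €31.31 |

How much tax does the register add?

Wooden train set €38.26: toys → 6.25% → €2.39125
Camping tent (2-person) €172.43: sporting goods → 7.5% → €12.93225
Canvas tote bag €18.96: everything else → 6% → €1.1376
Building blocks set €31.31: toys → 6.25% → €1.956875
Unrounded tax sum = €18.417975 → €18.42

€18.42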